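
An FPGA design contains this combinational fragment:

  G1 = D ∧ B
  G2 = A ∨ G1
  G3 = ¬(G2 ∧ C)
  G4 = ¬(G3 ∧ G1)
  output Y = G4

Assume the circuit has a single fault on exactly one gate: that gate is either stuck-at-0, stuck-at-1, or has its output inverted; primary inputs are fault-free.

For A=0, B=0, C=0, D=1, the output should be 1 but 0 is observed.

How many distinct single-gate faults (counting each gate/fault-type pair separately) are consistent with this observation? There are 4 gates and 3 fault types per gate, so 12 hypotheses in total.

4

Fault-free: G1=0, G2=0, G3=1, G4=1 → 1. Observed 0.
  G1 stuck-at-0: output 1 ✗
  G1 stuck-at-1: output 0 ✓
  G1 inverted output: output 0 ✓
  G2 stuck-at-0: output 1 ✗
  G2 stuck-at-1: output 1 ✗
  G2 inverted output: output 1 ✗
  G3 stuck-at-0: output 1 ✗
  G3 stuck-at-1: output 1 ✗
  G3 inverted output: output 1 ✗
  G4 stuck-at-0: output 0 ✓
  G4 stuck-at-1: output 1 ✗
  G4 inverted output: output 0 ✓
Consistent faults: {G1 stuck-at-1, G1 inverted output, G4 stuck-at-0, G4 inverted output} — 4 in all.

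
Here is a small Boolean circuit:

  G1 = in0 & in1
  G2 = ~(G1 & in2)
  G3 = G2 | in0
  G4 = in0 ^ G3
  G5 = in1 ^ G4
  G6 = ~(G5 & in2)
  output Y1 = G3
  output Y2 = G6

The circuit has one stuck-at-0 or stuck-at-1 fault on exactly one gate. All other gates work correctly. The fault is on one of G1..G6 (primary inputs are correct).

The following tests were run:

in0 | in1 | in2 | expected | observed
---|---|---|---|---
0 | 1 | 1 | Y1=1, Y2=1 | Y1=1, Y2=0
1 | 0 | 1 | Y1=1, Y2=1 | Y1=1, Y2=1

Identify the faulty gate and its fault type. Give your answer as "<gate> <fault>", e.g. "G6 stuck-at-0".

G4 stuck-at-0

Fault-free values for test 1 (in0=0, in1=1, in2=1): G1=0, G2=1, G3=1, G4=1, G5=0, G6=1, giving Y1=1, Y2=1. Observed Y1=1, Y2=0.
Test 1: faults giving observed Y1=1, Y2=0 are {G4 stuck-at-0, G5 stuck-at-1, G6 stuck-at-0}.
Test 2 (in0=1, in1=0, in2=1): fault-free G1=0, G2=1, G3=1, G4=0, G5=0, G6=1 → Y1=1, Y2=1; observed Y1=1, Y2=1. Eliminates G5 stuck-at-1, G6 stuck-at-0.
Only G4 stuck-at-0 is consistent with every test.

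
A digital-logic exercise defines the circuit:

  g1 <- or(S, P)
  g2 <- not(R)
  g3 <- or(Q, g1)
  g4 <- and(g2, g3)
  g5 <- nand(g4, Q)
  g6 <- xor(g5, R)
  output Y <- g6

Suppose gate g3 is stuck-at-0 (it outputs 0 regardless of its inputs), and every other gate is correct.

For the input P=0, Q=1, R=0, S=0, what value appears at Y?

1

Propagate with g3 forced: g1=0, g2=1, g3=0 [stuck-at-0], g4=0, g5=1, g6=1.
So Y = 1. (Without the fault it would be 0.)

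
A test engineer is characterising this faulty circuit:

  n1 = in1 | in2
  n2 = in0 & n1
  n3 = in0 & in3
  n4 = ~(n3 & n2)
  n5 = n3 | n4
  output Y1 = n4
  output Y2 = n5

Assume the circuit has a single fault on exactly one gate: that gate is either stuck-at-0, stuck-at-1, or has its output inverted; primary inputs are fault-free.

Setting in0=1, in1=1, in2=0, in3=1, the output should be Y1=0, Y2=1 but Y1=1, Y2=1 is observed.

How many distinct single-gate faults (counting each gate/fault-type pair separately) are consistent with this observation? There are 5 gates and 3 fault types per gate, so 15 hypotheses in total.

Fault-free: n1=1, n2=1, n3=1, n4=0, n5=1 → Y1=0, Y2=1. Observed Y1=1, Y2=1.
  n1: stuck-at-0, inverted output ✓; others ✗
  n2: stuck-at-0, inverted output ✓; others ✗
  n3: stuck-at-0, inverted output ✓; others ✗
  n4: stuck-at-1, inverted output ✓; others ✗
  n5: none of the 3 fault types match ✗
Consistent faults: {n1 stuck-at-0, n1 inverted output, n2 stuck-at-0, n2 inverted output, n3 stuck-at-0, n3 inverted output, n4 stuck-at-1, n4 inverted output} — 8 in all.

8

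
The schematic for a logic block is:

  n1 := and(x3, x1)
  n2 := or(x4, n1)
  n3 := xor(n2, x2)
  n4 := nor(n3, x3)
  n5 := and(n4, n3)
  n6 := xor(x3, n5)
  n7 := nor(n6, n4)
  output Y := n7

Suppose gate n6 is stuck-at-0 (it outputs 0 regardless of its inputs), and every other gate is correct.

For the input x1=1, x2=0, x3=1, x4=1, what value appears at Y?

1

Propagate with n6 forced: n1=1, n2=1, n3=1, n4=0, n5=0, n6=0 [stuck-at-0], n7=1.
So Y = 1. (Without the fault it would be 0.)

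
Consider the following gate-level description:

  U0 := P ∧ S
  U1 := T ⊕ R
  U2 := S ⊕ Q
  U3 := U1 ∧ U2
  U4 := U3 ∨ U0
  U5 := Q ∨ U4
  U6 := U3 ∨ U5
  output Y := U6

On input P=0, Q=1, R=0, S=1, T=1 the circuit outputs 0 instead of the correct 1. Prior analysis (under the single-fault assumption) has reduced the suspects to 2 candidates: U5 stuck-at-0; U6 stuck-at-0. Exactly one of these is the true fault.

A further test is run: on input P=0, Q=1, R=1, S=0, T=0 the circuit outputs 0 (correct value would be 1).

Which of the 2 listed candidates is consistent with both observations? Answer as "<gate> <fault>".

Evaluate each candidate on input P=0, Q=1, R=1, S=0, T=0:
  U5 stuck-at-0: U0=0, U1=1, U2=1, U3=1, U4=1, U5=0 [stuck-at-0], U6=1 → 1 — eliminated
  U6 stuck-at-0: U0=0, U1=1, U2=1, U3=1, U4=1, U5=1, U6=0 [stuck-at-0] → 0 — matches
Only U6 stuck-at-0 reproduces the observed 0.

U6 stuck-at-0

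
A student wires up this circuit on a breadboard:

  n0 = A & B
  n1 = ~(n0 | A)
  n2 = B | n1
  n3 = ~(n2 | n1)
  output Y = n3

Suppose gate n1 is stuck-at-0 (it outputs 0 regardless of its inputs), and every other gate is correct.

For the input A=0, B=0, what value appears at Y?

Propagate with n1 forced: n0=0, n1=0 [stuck-at-0], n2=0, n3=1.
So Y = 1. (Without the fault it would be 0.)

1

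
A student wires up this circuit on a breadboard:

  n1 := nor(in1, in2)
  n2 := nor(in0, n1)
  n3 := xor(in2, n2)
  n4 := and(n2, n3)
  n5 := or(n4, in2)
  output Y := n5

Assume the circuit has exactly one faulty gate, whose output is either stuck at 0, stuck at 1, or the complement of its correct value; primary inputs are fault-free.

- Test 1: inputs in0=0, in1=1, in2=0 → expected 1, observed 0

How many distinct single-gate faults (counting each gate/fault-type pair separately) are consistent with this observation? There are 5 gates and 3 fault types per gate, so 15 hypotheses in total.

Fault-free: n1=0, n2=1, n3=1, n4=1, n5=1 → 1. Observed 0.
  n1: stuck-at-1, inverted output ✓; others ✗
  n2: stuck-at-0, inverted output ✓; others ✗
  n3: stuck-at-0, inverted output ✓; others ✗
  n4: stuck-at-0, inverted output ✓; others ✗
  n5: stuck-at-0, inverted output ✓; others ✗
Consistent faults: {n1 stuck-at-1, n1 inverted output, n2 stuck-at-0, n2 inverted output, n3 stuck-at-0, n3 inverted output, n4 stuck-at-0, n4 inverted output, n5 stuck-at-0, n5 inverted output} — 10 in all.

10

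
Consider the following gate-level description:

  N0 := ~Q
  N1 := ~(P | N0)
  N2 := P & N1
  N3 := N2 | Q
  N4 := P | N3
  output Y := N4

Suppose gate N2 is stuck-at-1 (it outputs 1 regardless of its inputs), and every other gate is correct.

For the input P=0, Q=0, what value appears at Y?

Propagate with N2 forced: N0=1, N1=0, N2=1 [stuck-at-1], N3=1, N4=1.
So Y = 1. (Without the fault it would be 0.)

1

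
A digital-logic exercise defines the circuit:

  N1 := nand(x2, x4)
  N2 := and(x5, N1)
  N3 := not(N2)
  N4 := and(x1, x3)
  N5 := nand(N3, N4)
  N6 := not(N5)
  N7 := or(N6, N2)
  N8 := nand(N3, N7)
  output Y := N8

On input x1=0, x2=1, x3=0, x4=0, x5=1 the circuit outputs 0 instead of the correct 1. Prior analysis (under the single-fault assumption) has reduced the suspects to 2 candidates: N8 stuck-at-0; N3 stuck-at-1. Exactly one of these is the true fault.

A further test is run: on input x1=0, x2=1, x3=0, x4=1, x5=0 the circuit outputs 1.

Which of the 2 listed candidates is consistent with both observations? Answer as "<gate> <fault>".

N3 stuck-at-1

Evaluate each candidate on input x1=0, x2=1, x3=0, x4=1, x5=0:
  N8 stuck-at-0: N1=0, N2=0, N3=1, N4=0, N5=1, N6=0, N7=0, N8=0 [stuck-at-0] → 0 — eliminated
  N3 stuck-at-1: N1=0, N2=0, N3=1 [stuck-at-1], N4=0, N5=1, N6=0, N7=0, N8=1 → 1 — matches
Only N3 stuck-at-1 reproduces the observed 1.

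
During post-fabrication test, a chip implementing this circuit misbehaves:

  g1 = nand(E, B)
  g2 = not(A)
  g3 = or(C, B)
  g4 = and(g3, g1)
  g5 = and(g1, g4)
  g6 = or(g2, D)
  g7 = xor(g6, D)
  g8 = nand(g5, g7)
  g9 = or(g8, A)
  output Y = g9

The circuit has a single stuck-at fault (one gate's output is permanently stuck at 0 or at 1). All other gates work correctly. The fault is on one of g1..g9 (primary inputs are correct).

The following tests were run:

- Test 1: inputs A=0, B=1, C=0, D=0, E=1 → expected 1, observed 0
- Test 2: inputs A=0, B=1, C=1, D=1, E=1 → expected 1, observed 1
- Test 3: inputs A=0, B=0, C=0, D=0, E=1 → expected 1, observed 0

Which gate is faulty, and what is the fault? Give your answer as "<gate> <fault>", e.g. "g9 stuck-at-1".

Fault-free values for test 1 (A=0, B=1, C=0, D=0, E=1): g1=0, g2=1, g3=1, g4=0, g5=0, g6=1, g7=1, g8=1, g9=1, giving Y=1. Observed 0.
Test 1: faults giving observed 0 are {g1 stuck-at-1, g5 stuck-at-1, g8 stuck-at-0, g9 stuck-at-0}.
Test 2 (A=0, B=1, C=1, D=1, E=1): fault-free g1=0, g2=1, g3=1, g4=0, g5=0, g6=1, g7=0, g8=1, g9=1 → 1; observed 1. Eliminates g8 stuck-at-0, g9 stuck-at-0.
Test 3 (A=0, B=0, C=0, D=0, E=1): fault-free g1=1, g2=1, g3=0, g4=0, g5=0, g6=1, g7=1, g8=1, g9=1 → 1; observed 0. Eliminates g1 stuck-at-1.
Only g5 stuck-at-1 is consistent with every test.

g5 stuck-at-1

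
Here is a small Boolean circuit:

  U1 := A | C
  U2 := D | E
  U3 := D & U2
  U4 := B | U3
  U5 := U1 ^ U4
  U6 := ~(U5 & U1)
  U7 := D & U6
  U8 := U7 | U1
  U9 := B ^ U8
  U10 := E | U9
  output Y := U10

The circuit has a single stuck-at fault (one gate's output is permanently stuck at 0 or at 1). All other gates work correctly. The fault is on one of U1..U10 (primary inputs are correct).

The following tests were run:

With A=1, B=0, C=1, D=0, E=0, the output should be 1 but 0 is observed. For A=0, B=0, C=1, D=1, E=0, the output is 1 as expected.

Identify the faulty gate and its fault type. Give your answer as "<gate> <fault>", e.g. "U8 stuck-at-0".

U1 stuck-at-0

Fault-free values for test 1 (A=1, B=0, C=1, D=0, E=0): U1=1, U2=0, U3=0, U4=0, U5=1, U6=0, U7=0, U8=1, U9=1, U10=1, giving Y=1. Observed 0.
Test 1: faults giving observed 0 are {U1 stuck-at-0, U8 stuck-at-0, U9 stuck-at-0, U10 stuck-at-0}.
Test 2 (A=0, B=0, C=1, D=1, E=0): fault-free U1=1, U2=1, U3=1, U4=1, U5=0, U6=1, U7=1, U8=1, U9=1, U10=1 → 1; observed 1. Eliminates U8 stuck-at-0, U9 stuck-at-0, U10 stuck-at-0.
Only U1 stuck-at-0 is consistent with every test.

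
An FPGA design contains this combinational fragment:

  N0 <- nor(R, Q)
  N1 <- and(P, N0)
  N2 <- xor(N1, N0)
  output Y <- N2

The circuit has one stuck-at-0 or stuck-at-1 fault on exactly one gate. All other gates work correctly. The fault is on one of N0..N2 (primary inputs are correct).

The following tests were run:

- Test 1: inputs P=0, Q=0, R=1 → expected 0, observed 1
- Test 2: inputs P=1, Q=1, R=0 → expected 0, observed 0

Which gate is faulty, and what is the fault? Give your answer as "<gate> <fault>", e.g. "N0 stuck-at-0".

Fault-free values for test 1 (P=0, Q=0, R=1): N0=0, N1=0, N2=0, giving Y=0. Observed 1.
Test 1: faults giving observed 1 are {N0 stuck-at-1, N1 stuck-at-1, N2 stuck-at-1}.
Test 2 (P=1, Q=1, R=0): fault-free N0=0, N1=0, N2=0 → 0; observed 0. Eliminates N1 stuck-at-1, N2 stuck-at-1.
Only N0 stuck-at-1 is consistent with every test.

N0 stuck-at-1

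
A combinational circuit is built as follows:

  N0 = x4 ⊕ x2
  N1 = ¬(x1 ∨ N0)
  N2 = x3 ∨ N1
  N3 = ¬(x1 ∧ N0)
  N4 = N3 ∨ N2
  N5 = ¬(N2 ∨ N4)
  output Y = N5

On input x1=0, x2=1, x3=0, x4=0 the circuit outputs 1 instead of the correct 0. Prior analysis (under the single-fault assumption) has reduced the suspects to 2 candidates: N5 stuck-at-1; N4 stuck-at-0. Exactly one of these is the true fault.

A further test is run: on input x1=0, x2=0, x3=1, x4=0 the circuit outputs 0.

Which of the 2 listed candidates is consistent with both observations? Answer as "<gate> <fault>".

Evaluate each candidate on input x1=0, x2=0, x3=1, x4=0:
  N5 stuck-at-1: N0=0, N1=1, N2=1, N3=1, N4=1, N5=1 [stuck-at-1] → 1 — eliminated
  N4 stuck-at-0: N0=0, N1=1, N2=1, N3=1, N4=0 [stuck-at-0], N5=0 → 0 — matches
Only N4 stuck-at-0 reproduces the observed 0.

N4 stuck-at-0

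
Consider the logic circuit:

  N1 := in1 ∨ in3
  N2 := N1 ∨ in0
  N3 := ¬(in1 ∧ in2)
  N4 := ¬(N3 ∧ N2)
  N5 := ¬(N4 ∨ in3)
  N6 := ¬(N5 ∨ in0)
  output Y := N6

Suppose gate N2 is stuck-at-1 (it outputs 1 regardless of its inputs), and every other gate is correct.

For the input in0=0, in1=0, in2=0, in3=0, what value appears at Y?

0

Propagate with N2 forced: N1=0, N2=1 [stuck-at-1], N3=1, N4=0, N5=1, N6=0.
So Y = 0. (Without the fault it would be 1.)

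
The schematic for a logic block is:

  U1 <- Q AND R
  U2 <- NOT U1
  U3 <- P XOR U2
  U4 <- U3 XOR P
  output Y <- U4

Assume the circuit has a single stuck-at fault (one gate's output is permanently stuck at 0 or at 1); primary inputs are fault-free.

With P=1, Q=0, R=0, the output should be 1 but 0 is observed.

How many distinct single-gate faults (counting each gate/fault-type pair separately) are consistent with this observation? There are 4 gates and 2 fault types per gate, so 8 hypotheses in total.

4

Fault-free: U1=0, U2=1, U3=0, U4=1 → 1. Observed 0.
  U1 stuck-at-0: output 1 ✗
  U1 stuck-at-1: output 0 ✓
  U2 stuck-at-0: output 0 ✓
  U2 stuck-at-1: output 1 ✗
  U3 stuck-at-0: output 1 ✗
  U3 stuck-at-1: output 0 ✓
  U4 stuck-at-0: output 0 ✓
  U4 stuck-at-1: output 1 ✗
Consistent faults: {U1 stuck-at-1, U2 stuck-at-0, U3 stuck-at-1, U4 stuck-at-0} — 4 in all.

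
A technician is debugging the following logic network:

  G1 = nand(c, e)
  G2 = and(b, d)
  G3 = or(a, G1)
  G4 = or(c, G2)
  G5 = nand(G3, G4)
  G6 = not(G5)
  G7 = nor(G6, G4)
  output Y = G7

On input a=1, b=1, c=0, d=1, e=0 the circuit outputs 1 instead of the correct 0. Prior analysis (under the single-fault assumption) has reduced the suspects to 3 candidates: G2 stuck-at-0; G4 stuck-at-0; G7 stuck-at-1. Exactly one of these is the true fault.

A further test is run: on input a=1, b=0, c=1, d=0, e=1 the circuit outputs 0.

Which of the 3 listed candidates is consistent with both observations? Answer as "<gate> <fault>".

G2 stuck-at-0

Evaluate each candidate on input a=1, b=0, c=1, d=0, e=1:
  G2 stuck-at-0: G1=0, G2=0 [stuck-at-0], G3=1, G4=1, G5=0, G6=1, G7=0 → 0 — matches
  G4 stuck-at-0: G1=0, G2=0, G3=1, G4=0 [stuck-at-0], G5=1, G6=0, G7=1 → 1 — eliminated
  G7 stuck-at-1: G1=0, G2=0, G3=1, G4=1, G5=0, G6=1, G7=1 [stuck-at-1] → 1 — eliminated
Only G2 stuck-at-0 reproduces the observed 0.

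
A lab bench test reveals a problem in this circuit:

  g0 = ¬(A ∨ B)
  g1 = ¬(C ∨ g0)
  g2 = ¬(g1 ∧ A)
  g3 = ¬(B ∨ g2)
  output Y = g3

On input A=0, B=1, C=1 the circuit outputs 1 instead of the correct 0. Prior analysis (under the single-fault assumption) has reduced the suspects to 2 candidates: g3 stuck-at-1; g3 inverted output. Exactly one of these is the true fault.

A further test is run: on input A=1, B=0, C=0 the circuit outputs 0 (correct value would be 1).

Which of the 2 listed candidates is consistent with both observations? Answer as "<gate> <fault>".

Evaluate each candidate on input A=1, B=0, C=0:
  g3 stuck-at-1: g0=0, g1=1, g2=0, g3=1 [stuck-at-1] → 1 — eliminated
  g3 inverted output: g0=0, g1=1, g2=0, g3=0 [inverted output] → 0 — matches
Only g3 inverted output reproduces the observed 0.

g3 inverted output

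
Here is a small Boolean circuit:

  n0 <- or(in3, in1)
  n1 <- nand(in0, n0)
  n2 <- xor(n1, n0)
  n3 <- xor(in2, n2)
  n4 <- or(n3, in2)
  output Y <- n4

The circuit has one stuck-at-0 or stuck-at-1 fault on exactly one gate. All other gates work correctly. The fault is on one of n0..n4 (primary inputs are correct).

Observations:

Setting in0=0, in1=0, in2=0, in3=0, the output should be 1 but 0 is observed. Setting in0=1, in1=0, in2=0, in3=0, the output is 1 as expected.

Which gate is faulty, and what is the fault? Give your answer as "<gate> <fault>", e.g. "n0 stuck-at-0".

n0 stuck-at-1

Fault-free values for test 1 (in0=0, in1=0, in2=0, in3=0): n0=0, n1=1, n2=1, n3=1, n4=1, giving Y=1. Observed 0.
Test 1: faults giving observed 0 are {n0 stuck-at-1, n1 stuck-at-0, n2 stuck-at-0, n3 stuck-at-0, n4 stuck-at-0}.
Test 2 (in0=1, in1=0, in2=0, in3=0): fault-free n0=0, n1=1, n2=1, n3=1, n4=1 → 1; observed 1. Eliminates n1 stuck-at-0, n2 stuck-at-0, n3 stuck-at-0, n4 stuck-at-0.
Only n0 stuck-at-1 is consistent with every test.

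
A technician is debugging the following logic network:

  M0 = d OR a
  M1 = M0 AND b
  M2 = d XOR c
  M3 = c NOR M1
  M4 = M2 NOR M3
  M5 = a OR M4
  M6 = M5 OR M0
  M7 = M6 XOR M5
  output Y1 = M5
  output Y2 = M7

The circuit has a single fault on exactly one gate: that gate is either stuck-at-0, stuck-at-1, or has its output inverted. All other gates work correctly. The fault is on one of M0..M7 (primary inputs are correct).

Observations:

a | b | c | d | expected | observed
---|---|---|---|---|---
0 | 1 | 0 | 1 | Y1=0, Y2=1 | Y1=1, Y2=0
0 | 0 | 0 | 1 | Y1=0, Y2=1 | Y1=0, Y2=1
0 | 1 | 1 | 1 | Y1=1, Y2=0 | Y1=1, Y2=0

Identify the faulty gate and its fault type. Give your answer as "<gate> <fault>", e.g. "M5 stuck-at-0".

Fault-free values for test 1 (a=0, b=1, c=0, d=1): M0=1, M1=1, M2=1, M3=0, M4=0, M5=0, M6=1, M7=1, giving Y1=0, Y2=1. Observed Y1=1, Y2=0.
Test 1: faults giving observed Y1=1, Y2=0 are {M2 stuck-at-0, M2 inverted output, M4 stuck-at-1, M4 inverted output, M5 stuck-at-1, M5 inverted output}.
Test 2 (a=0, b=0, c=0, d=1): fault-free M0=1, M1=0, M2=1, M3=1, M4=0, M5=0, M6=1, M7=1 → Y1=0, Y2=1; observed Y1=0, Y2=1. Eliminates M4 stuck-at-1, M4 inverted output, M5 stuck-at-1, M5 inverted output.
Test 3 (a=0, b=1, c=1, d=1): fault-free M0=1, M1=1, M2=0, M3=0, M4=1, M5=1, M6=1, M7=0 → Y1=1, Y2=0; observed Y1=1, Y2=0. Eliminates M2 inverted output.
Only M2 stuck-at-0 is consistent with every test.

M2 stuck-at-0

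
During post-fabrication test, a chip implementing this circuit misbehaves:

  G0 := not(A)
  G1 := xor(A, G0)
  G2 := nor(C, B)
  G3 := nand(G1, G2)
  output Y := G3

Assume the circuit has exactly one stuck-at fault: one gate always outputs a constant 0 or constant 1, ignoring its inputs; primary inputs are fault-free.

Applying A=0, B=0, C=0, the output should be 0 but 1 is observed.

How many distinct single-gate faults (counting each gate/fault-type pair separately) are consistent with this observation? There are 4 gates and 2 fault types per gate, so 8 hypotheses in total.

Fault-free: G0=1, G1=1, G2=1, G3=0 → 0. Observed 1.
  G0 stuck-at-0: output 1 ✓
  G0 stuck-at-1: output 0 ✗
  G1 stuck-at-0: output 1 ✓
  G1 stuck-at-1: output 0 ✗
  G2 stuck-at-0: output 1 ✓
  G2 stuck-at-1: output 0 ✗
  G3 stuck-at-0: output 0 ✗
  G3 stuck-at-1: output 1 ✓
Consistent faults: {G0 stuck-at-0, G1 stuck-at-0, G2 stuck-at-0, G3 stuck-at-1} — 4 in all.

4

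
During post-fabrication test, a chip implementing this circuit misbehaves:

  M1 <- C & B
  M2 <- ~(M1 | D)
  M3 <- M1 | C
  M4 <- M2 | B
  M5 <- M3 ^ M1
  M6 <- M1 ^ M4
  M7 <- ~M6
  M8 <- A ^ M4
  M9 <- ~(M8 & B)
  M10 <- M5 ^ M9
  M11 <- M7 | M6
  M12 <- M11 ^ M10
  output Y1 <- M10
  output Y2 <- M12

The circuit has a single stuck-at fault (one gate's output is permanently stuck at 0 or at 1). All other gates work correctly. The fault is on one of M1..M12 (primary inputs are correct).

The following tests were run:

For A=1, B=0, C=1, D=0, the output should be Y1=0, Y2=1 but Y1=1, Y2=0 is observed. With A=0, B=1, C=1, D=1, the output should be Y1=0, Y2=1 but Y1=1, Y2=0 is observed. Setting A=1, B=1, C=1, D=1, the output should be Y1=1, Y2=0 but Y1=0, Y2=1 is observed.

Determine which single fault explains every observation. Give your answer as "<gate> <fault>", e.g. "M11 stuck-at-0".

Fault-free values for test 1 (A=1, B=0, C=1, D=0): M1=0, M2=1, M3=1, M4=1, M5=1, M6=1, M7=0, M8=0, M9=1, M10=0, M11=1, M12=1, giving Y1=0, Y2=1. Observed Y1=1, Y2=0.
Test 1: faults giving observed Y1=1, Y2=0 are {M1 stuck-at-1, M3 stuck-at-0, M5 stuck-at-0, M9 stuck-at-0, M10 stuck-at-1}.
Test 2 (A=0, B=1, C=1, D=1): fault-free M1=1, M2=0, M3=1, M4=1, M5=0, M6=0, M7=1, M8=1, M9=0, M10=0, M11=1, M12=1 → Y1=0, Y2=1; observed Y1=1, Y2=0. Eliminates M1 stuck-at-1, M5 stuck-at-0, M9 stuck-at-0.
Test 3 (A=1, B=1, C=1, D=1): fault-free M1=1, M2=0, M3=1, M4=1, M5=0, M6=0, M7=1, M8=0, M9=1, M10=1, M11=1, M12=0 → Y1=1, Y2=0; observed Y1=0, Y2=1. Eliminates M10 stuck-at-1.
Only M3 stuck-at-0 is consistent with every test.

M3 stuck-at-0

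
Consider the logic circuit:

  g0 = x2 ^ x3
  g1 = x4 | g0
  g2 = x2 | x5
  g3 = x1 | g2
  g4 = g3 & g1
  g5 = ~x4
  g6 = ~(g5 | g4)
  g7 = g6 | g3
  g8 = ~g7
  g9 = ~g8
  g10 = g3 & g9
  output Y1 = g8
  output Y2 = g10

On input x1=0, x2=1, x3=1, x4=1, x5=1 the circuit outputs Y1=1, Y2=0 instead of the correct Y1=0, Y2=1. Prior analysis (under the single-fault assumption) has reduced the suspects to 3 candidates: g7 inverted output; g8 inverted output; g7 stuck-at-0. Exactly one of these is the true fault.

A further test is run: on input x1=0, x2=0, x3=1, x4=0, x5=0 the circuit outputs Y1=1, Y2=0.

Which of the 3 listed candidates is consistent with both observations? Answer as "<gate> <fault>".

g7 stuck-at-0

Evaluate each candidate on input x1=0, x2=0, x3=1, x4=0, x5=0:
  g7 inverted output: g0=1, g1=1, g2=0, g3=0, g4=0, g5=1, g6=0, g7=1 [inverted output], g8=0, g9=1, g10=0 → Y1=0, Y2=0 — eliminated
  g8 inverted output: g0=1, g1=1, g2=0, g3=0, g4=0, g5=1, g6=0, g7=0, g8=0 [inverted output], g9=1, g10=0 → Y1=0, Y2=0 — eliminated
  g7 stuck-at-0: g0=1, g1=1, g2=0, g3=0, g4=0, g5=1, g6=0, g7=0 [stuck-at-0], g8=1, g9=0, g10=0 → Y1=1, Y2=0 — matches
Only g7 stuck-at-0 reproduces the observed Y1=1, Y2=0.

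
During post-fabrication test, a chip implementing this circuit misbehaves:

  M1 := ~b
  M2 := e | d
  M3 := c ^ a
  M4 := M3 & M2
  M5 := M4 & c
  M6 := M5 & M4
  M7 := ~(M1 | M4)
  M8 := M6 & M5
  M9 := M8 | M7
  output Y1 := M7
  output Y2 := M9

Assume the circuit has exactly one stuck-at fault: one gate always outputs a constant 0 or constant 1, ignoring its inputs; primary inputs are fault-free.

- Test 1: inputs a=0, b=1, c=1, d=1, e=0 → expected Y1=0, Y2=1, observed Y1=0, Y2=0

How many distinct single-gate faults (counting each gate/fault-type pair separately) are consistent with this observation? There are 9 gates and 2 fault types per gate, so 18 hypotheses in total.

Fault-free: M1=0, M2=1, M3=1, M4=1, M5=1, M6=1, M7=0, M8=1, M9=1 → Y1=0, Y2=1. Observed Y1=0, Y2=0.
  M1: none of the 2 fault types match ✗
  M2: none of the 2 fault types match ✗
  M3: none of the 2 fault types match ✗
  M4: none of the 2 fault types match ✗
  M5: stuck-at-0 ✓; others ✗
  M6: stuck-at-0 ✓; others ✗
  M7: none of the 2 fault types match ✗
  M8: stuck-at-0 ✓; others ✗
  M9: stuck-at-0 ✓; others ✗
Consistent faults: {M5 stuck-at-0, M6 stuck-at-0, M8 stuck-at-0, M9 stuck-at-0} — 4 in all.

4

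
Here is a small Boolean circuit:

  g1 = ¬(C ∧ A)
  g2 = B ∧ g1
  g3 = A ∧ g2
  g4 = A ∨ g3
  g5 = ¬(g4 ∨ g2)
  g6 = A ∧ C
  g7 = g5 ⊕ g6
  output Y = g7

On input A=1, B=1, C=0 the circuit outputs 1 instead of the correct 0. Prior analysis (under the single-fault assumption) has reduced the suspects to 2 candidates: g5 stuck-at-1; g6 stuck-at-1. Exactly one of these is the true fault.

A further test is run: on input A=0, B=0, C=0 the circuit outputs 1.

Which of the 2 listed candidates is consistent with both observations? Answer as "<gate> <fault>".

g5 stuck-at-1

Evaluate each candidate on input A=0, B=0, C=0:
  g5 stuck-at-1: g1=1, g2=0, g3=0, g4=0, g5=1 [stuck-at-1], g6=0, g7=1 → 1 — matches
  g6 stuck-at-1: g1=1, g2=0, g3=0, g4=0, g5=1, g6=1 [stuck-at-1], g7=0 → 0 — eliminated
Only g5 stuck-at-1 reproduces the observed 1.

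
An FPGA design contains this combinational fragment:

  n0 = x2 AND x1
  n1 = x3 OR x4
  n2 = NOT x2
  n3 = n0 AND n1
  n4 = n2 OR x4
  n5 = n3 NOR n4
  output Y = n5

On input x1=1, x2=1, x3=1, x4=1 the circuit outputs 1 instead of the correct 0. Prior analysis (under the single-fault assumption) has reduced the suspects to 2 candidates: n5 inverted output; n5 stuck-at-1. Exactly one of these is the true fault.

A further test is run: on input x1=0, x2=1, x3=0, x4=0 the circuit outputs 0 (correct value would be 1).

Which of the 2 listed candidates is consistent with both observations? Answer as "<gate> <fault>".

Evaluate each candidate on input x1=0, x2=1, x3=0, x4=0:
  n5 inverted output: n0=0, n1=0, n2=0, n3=0, n4=0, n5=0 [inverted output] → 0 — matches
  n5 stuck-at-1: n0=0, n1=0, n2=0, n3=0, n4=0, n5=1 [stuck-at-1] → 1 — eliminated
Only n5 inverted output reproduces the observed 0.

n5 inverted output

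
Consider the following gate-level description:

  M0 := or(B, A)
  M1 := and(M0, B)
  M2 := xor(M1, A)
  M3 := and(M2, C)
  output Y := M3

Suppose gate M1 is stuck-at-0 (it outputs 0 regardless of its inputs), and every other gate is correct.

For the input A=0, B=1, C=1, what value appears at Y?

Propagate with M1 forced: M0=1, M1=0 [stuck-at-0], M2=0, M3=0.
So Y = 0. (Without the fault it would be 1.)

0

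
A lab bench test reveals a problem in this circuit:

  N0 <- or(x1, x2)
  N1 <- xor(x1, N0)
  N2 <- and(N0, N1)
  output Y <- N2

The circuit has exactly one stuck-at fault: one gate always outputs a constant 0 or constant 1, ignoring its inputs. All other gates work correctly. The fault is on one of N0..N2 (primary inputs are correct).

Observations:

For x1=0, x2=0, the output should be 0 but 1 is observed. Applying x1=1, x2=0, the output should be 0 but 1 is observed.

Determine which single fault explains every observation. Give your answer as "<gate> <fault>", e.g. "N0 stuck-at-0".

N2 stuck-at-1

Fault-free values for test 1 (x1=0, x2=0): N0=0, N1=0, N2=0, giving Y=0. Observed 1.
Test 1: faults giving observed 1 are {N0 stuck-at-1, N2 stuck-at-1}.
Test 2 (x1=1, x2=0): fault-free N0=1, N1=0, N2=0 → 0; observed 1. Eliminates N0 stuck-at-1.
Only N2 stuck-at-1 is consistent with every test.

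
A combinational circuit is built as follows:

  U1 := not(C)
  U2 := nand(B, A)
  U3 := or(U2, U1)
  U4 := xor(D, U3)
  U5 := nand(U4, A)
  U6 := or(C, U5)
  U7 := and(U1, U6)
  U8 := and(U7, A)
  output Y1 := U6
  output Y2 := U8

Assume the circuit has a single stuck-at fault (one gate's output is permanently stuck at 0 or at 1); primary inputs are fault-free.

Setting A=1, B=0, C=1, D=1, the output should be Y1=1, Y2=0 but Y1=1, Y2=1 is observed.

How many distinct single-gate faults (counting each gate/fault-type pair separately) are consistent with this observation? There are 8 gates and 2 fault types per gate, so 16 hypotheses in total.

Fault-free: U1=0, U2=1, U3=1, U4=0, U5=1, U6=1, U7=0, U8=0 → Y1=1, Y2=0. Observed Y1=1, Y2=1.
  U1: stuck-at-1 ✓; others ✗
  U2: none of the 2 fault types match ✗
  U3: none of the 2 fault types match ✗
  U4: none of the 2 fault types match ✗
  U5: none of the 2 fault types match ✗
  U6: none of the 2 fault types match ✗
  U7: stuck-at-1 ✓; others ✗
  U8: stuck-at-1 ✓; others ✗
Consistent faults: {U1 stuck-at-1, U7 stuck-at-1, U8 stuck-at-1} — 3 in all.

3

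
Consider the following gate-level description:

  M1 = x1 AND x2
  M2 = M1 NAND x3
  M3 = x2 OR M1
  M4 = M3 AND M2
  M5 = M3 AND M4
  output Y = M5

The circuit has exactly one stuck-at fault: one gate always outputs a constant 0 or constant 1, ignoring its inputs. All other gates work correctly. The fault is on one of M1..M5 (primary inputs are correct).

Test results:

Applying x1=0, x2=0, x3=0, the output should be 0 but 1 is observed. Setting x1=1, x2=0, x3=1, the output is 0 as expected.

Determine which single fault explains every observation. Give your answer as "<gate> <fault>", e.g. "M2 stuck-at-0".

Fault-free values for test 1 (x1=0, x2=0, x3=0): M1=0, M2=1, M3=0, M4=0, M5=0, giving Y=0. Observed 1.
Test 1: faults giving observed 1 are {M1 stuck-at-1, M3 stuck-at-1, M5 stuck-at-1}.
Test 2 (x1=1, x2=0, x3=1): fault-free M1=0, M2=1, M3=0, M4=0, M5=0 → 0; observed 0. Eliminates M3 stuck-at-1, M5 stuck-at-1.
Only M1 stuck-at-1 is consistent with every test.

M1 stuck-at-1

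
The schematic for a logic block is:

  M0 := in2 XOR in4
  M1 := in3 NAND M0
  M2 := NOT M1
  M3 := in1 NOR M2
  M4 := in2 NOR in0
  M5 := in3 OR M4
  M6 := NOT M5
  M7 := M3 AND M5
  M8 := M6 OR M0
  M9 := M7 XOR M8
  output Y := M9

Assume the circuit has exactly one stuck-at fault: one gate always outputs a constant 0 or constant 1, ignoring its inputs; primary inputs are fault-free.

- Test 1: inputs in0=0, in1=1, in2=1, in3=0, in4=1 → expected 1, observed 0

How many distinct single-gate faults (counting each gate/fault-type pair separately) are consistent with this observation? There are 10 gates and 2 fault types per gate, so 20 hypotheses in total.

6

Fault-free: M0=0, M1=1, M2=0, M3=0, M4=0, M5=0, M6=1, M7=0, M8=1, M9=1 → 1. Observed 0.
  M0: none of the 2 fault types match ✗
  M1: none of the 2 fault types match ✗
  M2: none of the 2 fault types match ✗
  M3: none of the 2 fault types match ✗
  M4: stuck-at-1 ✓; others ✗
  M5: stuck-at-1 ✓; others ✗
  M6: stuck-at-0 ✓; others ✗
  M7: stuck-at-1 ✓; others ✗
  M8: stuck-at-0 ✓; others ✗
  M9: stuck-at-0 ✓; others ✗
Consistent faults: {M4 stuck-at-1, M5 stuck-at-1, M6 stuck-at-0, M7 stuck-at-1, M8 stuck-at-0, M9 stuck-at-0} — 6 in all.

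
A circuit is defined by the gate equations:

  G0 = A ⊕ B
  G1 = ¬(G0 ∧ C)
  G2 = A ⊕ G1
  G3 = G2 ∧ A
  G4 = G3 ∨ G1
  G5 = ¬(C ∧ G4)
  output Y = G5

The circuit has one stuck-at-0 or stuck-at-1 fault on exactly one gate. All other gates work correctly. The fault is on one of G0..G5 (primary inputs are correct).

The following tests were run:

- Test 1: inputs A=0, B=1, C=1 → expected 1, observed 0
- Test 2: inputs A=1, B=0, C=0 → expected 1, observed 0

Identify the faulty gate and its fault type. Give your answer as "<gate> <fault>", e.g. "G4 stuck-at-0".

G5 stuck-at-0

Fault-free values for test 1 (A=0, B=1, C=1): G0=1, G1=0, G2=0, G3=0, G4=0, G5=1, giving Y=1. Observed 0.
Test 1: faults giving observed 0 are {G0 stuck-at-0, G1 stuck-at-1, G3 stuck-at-1, G4 stuck-at-1, G5 stuck-at-0}.
Test 2 (A=1, B=0, C=0): fault-free G0=1, G1=1, G2=0, G3=0, G4=1, G5=1 → 1; observed 0. Eliminates G0 stuck-at-0, G1 stuck-at-1, G3 stuck-at-1, G4 stuck-at-1.
Only G5 stuck-at-0 is consistent with every test.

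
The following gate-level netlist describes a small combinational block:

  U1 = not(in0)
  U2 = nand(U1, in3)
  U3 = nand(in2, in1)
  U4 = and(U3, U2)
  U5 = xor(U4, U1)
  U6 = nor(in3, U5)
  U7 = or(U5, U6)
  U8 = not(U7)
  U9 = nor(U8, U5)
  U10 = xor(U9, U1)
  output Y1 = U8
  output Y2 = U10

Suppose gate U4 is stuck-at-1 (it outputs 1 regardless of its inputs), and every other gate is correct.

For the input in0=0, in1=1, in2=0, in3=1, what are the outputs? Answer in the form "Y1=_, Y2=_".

Propagate with U4 forced: U1=1, U2=0, U3=1, U4=1 [stuck-at-1], U5=0, U6=0, U7=0, U8=1, U9=0, U10=1.
So the outputs are Y1=1, Y2=1. (Without the fault they would be Y1=0, Y2=1.)

Y1=1, Y2=1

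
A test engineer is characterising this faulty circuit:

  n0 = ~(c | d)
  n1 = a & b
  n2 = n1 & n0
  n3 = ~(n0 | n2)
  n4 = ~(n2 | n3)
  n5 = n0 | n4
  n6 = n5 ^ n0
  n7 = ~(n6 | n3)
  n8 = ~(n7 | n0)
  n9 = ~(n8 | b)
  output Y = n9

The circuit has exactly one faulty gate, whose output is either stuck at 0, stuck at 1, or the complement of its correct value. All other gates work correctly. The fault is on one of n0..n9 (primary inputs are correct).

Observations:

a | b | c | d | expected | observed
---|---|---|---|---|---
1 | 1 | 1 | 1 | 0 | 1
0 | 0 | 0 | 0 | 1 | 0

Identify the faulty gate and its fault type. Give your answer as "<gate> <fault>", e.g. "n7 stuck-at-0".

n9 inverted output

Fault-free values for test 1 (a=1, b=1, c=1, d=1): n0=0, n1=1, n2=0, n3=1, n4=0, n5=0, n6=0, n7=0, n8=1, n9=0, giving Y=0. Observed 1.
Test 1: faults giving observed 1 are {n9 stuck-at-1, n9 inverted output}.
Test 2 (a=0, b=0, c=0, d=0): fault-free n0=1, n1=0, n2=0, n3=0, n4=1, n5=1, n6=0, n7=1, n8=0, n9=1 → 1; observed 0. Eliminates n9 stuck-at-1.
Only n9 inverted output is consistent with every test.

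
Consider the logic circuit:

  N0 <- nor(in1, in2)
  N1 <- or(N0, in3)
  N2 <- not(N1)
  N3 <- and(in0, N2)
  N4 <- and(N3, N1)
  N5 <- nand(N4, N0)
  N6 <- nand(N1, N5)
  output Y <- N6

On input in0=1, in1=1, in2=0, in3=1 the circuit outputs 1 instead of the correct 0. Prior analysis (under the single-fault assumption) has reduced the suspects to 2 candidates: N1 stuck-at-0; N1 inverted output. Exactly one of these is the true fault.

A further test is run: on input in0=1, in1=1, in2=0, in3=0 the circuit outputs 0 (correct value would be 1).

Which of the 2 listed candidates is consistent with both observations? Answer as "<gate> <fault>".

N1 inverted output

Evaluate each candidate on input in0=1, in1=1, in2=0, in3=0:
  N1 stuck-at-0: N0=0, N1=0 [stuck-at-0], N2=1, N3=1, N4=0, N5=1, N6=1 → 1 — eliminated
  N1 inverted output: N0=0, N1=1 [inverted output], N2=0, N3=0, N4=0, N5=1, N6=0 → 0 — matches
Only N1 inverted output reproduces the observed 0.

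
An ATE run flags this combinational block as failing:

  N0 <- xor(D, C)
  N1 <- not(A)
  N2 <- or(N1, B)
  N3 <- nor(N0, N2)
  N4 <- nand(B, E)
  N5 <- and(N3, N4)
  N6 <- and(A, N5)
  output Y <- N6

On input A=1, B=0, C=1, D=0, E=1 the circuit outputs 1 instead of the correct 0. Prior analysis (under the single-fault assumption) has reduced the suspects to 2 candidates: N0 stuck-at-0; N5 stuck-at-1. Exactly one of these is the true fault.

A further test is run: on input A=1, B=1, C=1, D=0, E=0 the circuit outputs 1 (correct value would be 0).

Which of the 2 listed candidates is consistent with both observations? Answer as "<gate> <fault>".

N5 stuck-at-1

Evaluate each candidate on input A=1, B=1, C=1, D=0, E=0:
  N0 stuck-at-0: N0=0 [stuck-at-0], N1=0, N2=1, N3=0, N4=1, N5=0, N6=0 → 0 — eliminated
  N5 stuck-at-1: N0=1, N1=0, N2=1, N3=0, N4=1, N5=1 [stuck-at-1], N6=1 → 1 — matches
Only N5 stuck-at-1 reproduces the observed 1.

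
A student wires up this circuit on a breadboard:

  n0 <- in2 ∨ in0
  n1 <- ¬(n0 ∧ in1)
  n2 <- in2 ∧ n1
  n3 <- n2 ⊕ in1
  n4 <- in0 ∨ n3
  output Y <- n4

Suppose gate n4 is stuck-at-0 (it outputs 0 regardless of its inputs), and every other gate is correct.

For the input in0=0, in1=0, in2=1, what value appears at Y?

Propagate with n4 forced: n0=1, n1=1, n2=1, n3=1, n4=0 [stuck-at-0].
So Y = 0. (Without the fault it would be 1.)

0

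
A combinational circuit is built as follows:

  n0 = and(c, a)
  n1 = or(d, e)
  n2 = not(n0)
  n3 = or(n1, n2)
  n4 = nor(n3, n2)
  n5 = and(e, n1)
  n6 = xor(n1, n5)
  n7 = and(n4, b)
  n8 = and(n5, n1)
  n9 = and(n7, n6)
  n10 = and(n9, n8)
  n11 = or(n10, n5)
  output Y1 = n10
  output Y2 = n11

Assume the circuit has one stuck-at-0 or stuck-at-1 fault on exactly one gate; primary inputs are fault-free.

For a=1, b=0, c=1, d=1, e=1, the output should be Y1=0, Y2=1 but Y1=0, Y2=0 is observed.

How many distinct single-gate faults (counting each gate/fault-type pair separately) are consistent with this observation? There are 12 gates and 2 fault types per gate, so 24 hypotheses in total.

3

Fault-free: n0=1, n1=1, n2=0, n3=1, n4=0, n5=1, n6=0, n7=0, n8=1, n9=0, n10=0, n11=1 → Y1=0, Y2=1. Observed Y1=0, Y2=0.
  n0: none of the 2 fault types match ✗
  n1: stuck-at-0 ✓; others ✗
  n2: none of the 2 fault types match ✗
  n3: none of the 2 fault types match ✗
  n4: none of the 2 fault types match ✗
  n5: stuck-at-0 ✓; others ✗
  n6: none of the 2 fault types match ✗
  n7: none of the 2 fault types match ✗
  n8: none of the 2 fault types match ✗
  n9: none of the 2 fault types match ✗
  n10: none of the 2 fault types match ✗
  n11: stuck-at-0 ✓; others ✗
Consistent faults: {n1 stuck-at-0, n5 stuck-at-0, n11 stuck-at-0} — 3 in all.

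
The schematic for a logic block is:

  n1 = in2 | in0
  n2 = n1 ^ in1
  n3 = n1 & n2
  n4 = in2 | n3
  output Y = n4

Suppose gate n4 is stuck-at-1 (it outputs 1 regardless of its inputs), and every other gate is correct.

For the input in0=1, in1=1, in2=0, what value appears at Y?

1

Propagate with n4 forced: n1=1, n2=0, n3=0, n4=1 [stuck-at-1].
So Y = 1. (Without the fault it would be 0.)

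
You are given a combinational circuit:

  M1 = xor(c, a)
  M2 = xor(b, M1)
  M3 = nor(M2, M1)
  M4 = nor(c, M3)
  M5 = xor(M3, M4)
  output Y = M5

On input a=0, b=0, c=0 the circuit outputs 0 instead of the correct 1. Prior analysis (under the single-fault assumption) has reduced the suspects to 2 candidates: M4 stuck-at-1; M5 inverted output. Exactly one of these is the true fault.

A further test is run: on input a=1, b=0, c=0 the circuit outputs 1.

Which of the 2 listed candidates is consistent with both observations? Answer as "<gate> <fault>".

M4 stuck-at-1

Evaluate each candidate on input a=1, b=0, c=0:
  M4 stuck-at-1: M1=1, M2=1, M3=0, M4=1 [stuck-at-1], M5=1 → 1 — matches
  M5 inverted output: M1=1, M2=1, M3=0, M4=1, M5=0 [inverted output] → 0 — eliminated
Only M4 stuck-at-1 reproduces the observed 1.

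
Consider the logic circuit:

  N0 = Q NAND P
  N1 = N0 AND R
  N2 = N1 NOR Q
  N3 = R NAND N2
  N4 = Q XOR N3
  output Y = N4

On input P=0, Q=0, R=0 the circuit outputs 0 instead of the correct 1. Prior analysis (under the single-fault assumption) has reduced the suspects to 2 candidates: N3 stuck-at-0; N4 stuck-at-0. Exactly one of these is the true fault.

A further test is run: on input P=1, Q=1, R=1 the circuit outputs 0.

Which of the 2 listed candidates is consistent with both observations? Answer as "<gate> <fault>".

Evaluate each candidate on input P=1, Q=1, R=1:
  N3 stuck-at-0: N0=0, N1=0, N2=0, N3=0 [stuck-at-0], N4=1 → 1 — eliminated
  N4 stuck-at-0: N0=0, N1=0, N2=0, N3=1, N4=0 [stuck-at-0] → 0 — matches
Only N4 stuck-at-0 reproduces the observed 0.

N4 stuck-at-0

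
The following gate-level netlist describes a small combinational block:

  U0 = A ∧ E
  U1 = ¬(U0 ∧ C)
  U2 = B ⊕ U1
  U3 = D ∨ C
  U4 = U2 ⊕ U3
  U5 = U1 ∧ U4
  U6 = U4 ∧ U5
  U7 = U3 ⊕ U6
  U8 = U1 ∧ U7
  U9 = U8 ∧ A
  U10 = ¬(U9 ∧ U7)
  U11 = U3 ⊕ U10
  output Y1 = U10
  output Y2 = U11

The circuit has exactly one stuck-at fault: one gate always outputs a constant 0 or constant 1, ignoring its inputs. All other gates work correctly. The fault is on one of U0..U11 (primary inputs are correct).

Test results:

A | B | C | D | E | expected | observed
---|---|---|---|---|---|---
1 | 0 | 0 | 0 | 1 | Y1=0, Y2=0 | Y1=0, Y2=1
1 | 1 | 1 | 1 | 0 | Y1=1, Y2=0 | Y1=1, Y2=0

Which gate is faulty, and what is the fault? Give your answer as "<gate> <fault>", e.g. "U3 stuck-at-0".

Fault-free values for test 1 (A=1, B=0, C=0, D=0, E=1): U0=1, U1=1, U2=1, U3=0, U4=1, U5=1, U6=1, U7=1, U8=1, U9=1, U10=0, U11=0, giving Y1=0, Y2=0. Observed Y1=0, Y2=1.
Test 1: faults giving observed Y1=0, Y2=1 are {U3 stuck-at-1, U11 stuck-at-1}.
Test 2 (A=1, B=1, C=1, D=1, E=0): fault-free U0=0, U1=1, U2=0, U3=1, U4=1, U5=1, U6=1, U7=0, U8=0, U9=0, U10=1, U11=0 → Y1=1, Y2=0; observed Y1=1, Y2=0. Eliminates U11 stuck-at-1.
Only U3 stuck-at-1 is consistent with every test.

U3 stuck-at-1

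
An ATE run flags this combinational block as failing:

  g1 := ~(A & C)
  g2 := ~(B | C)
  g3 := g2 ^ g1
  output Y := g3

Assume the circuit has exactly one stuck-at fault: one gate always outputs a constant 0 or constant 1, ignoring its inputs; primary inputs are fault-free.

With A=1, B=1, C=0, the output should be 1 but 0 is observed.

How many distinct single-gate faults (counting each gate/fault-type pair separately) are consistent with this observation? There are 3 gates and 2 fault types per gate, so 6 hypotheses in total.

Fault-free: g1=1, g2=0, g3=1 → 1. Observed 0.
  g1 stuck-at-0: output 0 ✓
  g1 stuck-at-1: output 1 ✗
  g2 stuck-at-0: output 1 ✗
  g2 stuck-at-1: output 0 ✓
  g3 stuck-at-0: output 0 ✓
  g3 stuck-at-1: output 1 ✗
Consistent faults: {g1 stuck-at-0, g2 stuck-at-1, g3 stuck-at-0} — 3 in all.

3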